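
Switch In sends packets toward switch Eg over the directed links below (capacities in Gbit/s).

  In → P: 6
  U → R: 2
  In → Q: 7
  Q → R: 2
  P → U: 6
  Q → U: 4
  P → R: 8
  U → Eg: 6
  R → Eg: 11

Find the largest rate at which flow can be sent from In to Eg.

Augment In→P→R→Eg: bottleneck 6, flow now 6.
Augment In→Q→R→Eg: bottleneck 2, flow now 8.
Augment In→Q→U→Eg: bottleneck 4, flow now 12.
No augmenting path remains; maximum flow = 12.
In the residual graph, reachable from In: {In, Q}.
Min-cut edges: In→P (6), Q→R (2), Q→U (4); capacity 6 + 2 + 4 = 12.
This cut is saturated, so no flow can exceed 12.

12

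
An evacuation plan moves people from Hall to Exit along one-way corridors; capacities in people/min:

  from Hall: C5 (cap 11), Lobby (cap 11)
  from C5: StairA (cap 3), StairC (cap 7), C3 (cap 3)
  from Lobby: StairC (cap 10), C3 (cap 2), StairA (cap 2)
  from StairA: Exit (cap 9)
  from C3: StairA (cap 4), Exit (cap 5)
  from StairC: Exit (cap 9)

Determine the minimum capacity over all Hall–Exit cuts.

19

Augment Hall→C5→StairA→Exit: bottleneck 3, flow now 3.
Augment Hall→C5→C3→Exit: bottleneck 3, flow now 6.
Augment Hall→C5→StairC→Exit: bottleneck 5, flow now 11.
Augment Hall→Lobby→StairA→Exit: bottleneck 2, flow now 13.
Augment Hall→Lobby→C3→Exit: bottleneck 2, flow now 15.
Augment Hall→Lobby→StairC→Exit: bottleneck 4, flow now 19.
No augmenting path remains; maximum flow = 19.
By max-flow min-cut, the minimum cut capacity equals the max flow.
In the residual graph, reachable from Hall: {Hall, C5, Lobby, StairC}.
Min-cut edges: C5→StairA (3), C5→C3 (3), Lobby→StairA (2), Lobby→C3 (2), StairC→Exit (9); capacity 3 + 3 + 2 + 2 + 9 = 19.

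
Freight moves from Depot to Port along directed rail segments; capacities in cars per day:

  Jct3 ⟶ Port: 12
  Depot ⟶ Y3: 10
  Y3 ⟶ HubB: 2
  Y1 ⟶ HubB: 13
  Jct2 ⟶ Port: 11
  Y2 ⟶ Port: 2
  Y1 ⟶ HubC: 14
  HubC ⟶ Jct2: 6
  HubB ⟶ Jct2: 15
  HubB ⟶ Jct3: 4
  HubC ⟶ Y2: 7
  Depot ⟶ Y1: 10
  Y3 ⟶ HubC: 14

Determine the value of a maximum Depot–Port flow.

17

Augment Depot→Y1→HubC→Y2→Port: bottleneck 2, flow now 2.
Augment Depot→Y1→HubC→Jct2→Port: bottleneck 6, flow now 8.
Augment Depot→Y1→HubB→Jct2→Port: bottleneck 2, flow now 10.
Augment Depot→Y3→HubB→Jct2→Port: bottleneck 2, flow now 12.
Augment Depot→Y3→HubC→Y1→HubB→Jct2→Port: bottleneck 1, flow now 13. (uses reverse residual edge)
Augment Depot→Y3→HubC→Y1→HubB→Jct3→Port: bottleneck 4, flow now 17. (uses reverse residual edge)
No augmenting path remains; maximum flow = 17.
In the residual graph, reachable from Depot: {Depot, Y1, Y3, HubC, HubB, Y2, Jct2}.
Min-cut edges: HubB→Jct3 (4), Y2→Port (2), Jct2→Port (11); capacity 4 + 2 + 11 = 17.
This cut is saturated, so no flow can exceed 17.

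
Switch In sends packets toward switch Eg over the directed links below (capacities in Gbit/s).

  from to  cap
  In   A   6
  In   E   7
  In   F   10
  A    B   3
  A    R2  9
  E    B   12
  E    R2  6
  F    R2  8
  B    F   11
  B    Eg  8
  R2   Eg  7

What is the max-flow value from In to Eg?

Augment In→A→B→Eg: bottleneck 3, flow now 3.
Augment In→A→R2→Eg: bottleneck 3, flow now 6.
Augment In→E→B→Eg: bottleneck 5, flow now 11.
Augment In→E→R2→Eg: bottleneck 2, flow now 13.
Augment In→F→R2→Eg: bottleneck 2, flow now 15.
No augmenting path remains; maximum flow = 15.
In the residual graph, reachable from In: {In, A, E, F, B, R2}.
Min-cut edges: B→Eg (8), R2→Eg (7); capacity 8 + 7 = 15.
This cut is saturated, so no flow can exceed 15.

15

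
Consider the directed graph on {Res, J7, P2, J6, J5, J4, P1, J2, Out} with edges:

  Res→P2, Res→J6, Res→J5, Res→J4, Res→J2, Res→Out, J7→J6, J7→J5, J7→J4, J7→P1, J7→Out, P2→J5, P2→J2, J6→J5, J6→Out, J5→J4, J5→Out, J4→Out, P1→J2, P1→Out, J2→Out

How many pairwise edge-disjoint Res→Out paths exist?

5

Assign every edge capacity 1; by Menger, the answer equals the max flow.
Path Res→Out (+1); total 1.
Path Res→J6→Out (+1); total 2.
Path Res→J5→Out (+1); total 3.
Path Res→J4→Out (+1); total 4.
Path Res→J2→Out (+1); total 5.
No residual Res→Out path; max flow = 5.
Certifying cut of size 5: {J2→Out, J4→Out, J5→Out, Res→J6, Res→Out}.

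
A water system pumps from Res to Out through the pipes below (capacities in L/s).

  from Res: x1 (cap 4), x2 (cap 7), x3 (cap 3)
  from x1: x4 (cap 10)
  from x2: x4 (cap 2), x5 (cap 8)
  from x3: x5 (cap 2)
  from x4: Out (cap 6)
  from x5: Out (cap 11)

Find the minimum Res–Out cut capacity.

Augment Res→x1→x4→Out: bottleneck 4, flow now 4.
Augment Res→x2→x4→Out: bottleneck 2, flow now 6.
Augment Res→x2→x5→Out: bottleneck 5, flow now 11.
Augment Res→x3→x5→Out: bottleneck 2, flow now 13.
No augmenting path remains; maximum flow = 13.
By max-flow min-cut, the minimum cut capacity equals the max flow.
In the residual graph, reachable from Res: {Res, x3}.
Min-cut edges: Res→x1 (4), Res→x2 (7), x3→x5 (2); capacity 4 + 7 + 2 = 13.

13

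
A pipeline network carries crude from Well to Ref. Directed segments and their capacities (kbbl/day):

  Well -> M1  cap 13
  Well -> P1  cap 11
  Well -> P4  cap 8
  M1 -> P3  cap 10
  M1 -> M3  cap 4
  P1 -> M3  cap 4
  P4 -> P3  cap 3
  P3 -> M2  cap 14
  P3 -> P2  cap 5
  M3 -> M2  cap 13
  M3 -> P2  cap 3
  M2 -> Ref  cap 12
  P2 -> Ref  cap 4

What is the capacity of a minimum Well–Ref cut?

Augment Well→M1→P3→M2→Ref: bottleneck 10, flow now 10.
Augment Well→M1→M3→M2→Ref: bottleneck 2, flow now 12.
Augment Well→M1→M3→P2→Ref: bottleneck 1, flow now 13.
Augment Well→P1→M3→P2→Ref: bottleneck 2, flow now 15.
Augment Well→P4→P3→P2→Ref: bottleneck 1, flow now 16.
No augmenting path remains; maximum flow = 16.
By max-flow min-cut, the minimum cut capacity equals the max flow.
In the residual graph, reachable from Well: {Well, M1, P1, P4, P3, M3, M2, P2}.
Min-cut edges: M2→Ref (12), P2→Ref (4); capacity 12 + 4 = 16.

16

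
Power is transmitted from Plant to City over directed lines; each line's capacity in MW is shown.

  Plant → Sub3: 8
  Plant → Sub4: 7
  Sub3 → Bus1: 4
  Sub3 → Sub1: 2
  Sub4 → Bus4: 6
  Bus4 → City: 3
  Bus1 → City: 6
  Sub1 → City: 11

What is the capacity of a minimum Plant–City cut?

9

Augment Plant→Sub3→Bus1→City: bottleneck 4, flow now 4.
Augment Plant→Sub3→Sub1→City: bottleneck 2, flow now 6.
Augment Plant→Sub4→Bus4→City: bottleneck 3, flow now 9.
No augmenting path remains; maximum flow = 9.
By max-flow min-cut, the minimum cut capacity equals the max flow.
In the residual graph, reachable from Plant: {Plant, Sub3, Sub4, Bus4}.
Min-cut edges: Sub3→Bus1 (4), Sub3→Sub1 (2), Bus4→City (3); capacity 4 + 2 + 3 = 9.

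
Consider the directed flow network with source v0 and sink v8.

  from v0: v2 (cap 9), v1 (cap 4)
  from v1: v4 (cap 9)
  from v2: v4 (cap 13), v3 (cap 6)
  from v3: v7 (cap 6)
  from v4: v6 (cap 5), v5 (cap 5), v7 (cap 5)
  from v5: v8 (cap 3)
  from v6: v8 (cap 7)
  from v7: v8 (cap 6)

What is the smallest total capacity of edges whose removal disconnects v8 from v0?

13

Augment v0→v1→v4→v5→v8: bottleneck 3, flow now 3.
Augment v0→v1→v4→v6→v8: bottleneck 1, flow now 4.
Augment v0→v2→v3→v7→v8: bottleneck 6, flow now 10.
Augment v0→v2→v4→v6→v8: bottleneck 3, flow now 13.
No augmenting path remains; maximum flow = 13.
By max-flow min-cut, the minimum cut capacity equals the max flow.
In the residual graph, reachable from v0: {v0}.
Min-cut edges: v0→v1 (4), v0→v2 (9); capacity 4 + 9 = 13.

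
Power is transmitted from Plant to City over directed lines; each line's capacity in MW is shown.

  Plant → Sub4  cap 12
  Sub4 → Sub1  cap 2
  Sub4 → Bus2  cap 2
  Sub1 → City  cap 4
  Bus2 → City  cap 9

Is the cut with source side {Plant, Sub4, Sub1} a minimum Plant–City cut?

No — its capacity is 6, but the minimum cut has capacity 4.

Given cut capacity: 2 + 4 = 6.
Augment Plant→Sub4→Sub1→City: bottleneck 2, flow now 2.
Augment Plant→Sub4→Bus2→City: bottleneck 2, flow now 4.
No augmenting path remains; maximum flow = 4.
In the residual graph, reachable from Plant: {Plant, Sub4}.
Min-cut edges: Sub4→Sub1 (2), Sub4→Bus2 (2); capacity 2 + 2 = 4.
Cut capacity 6 exceeds the max flow 4, so it is not minimum.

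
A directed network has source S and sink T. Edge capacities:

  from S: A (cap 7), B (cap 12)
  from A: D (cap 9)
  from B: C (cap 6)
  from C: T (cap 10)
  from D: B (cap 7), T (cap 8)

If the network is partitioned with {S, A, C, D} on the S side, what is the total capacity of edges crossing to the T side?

Edges leaving {S, A, C, D}: S→B (12), C→T (10), D→B (7), D→T (8).
Cut capacity = 12 + 10 + 7 + 8 = 37.

37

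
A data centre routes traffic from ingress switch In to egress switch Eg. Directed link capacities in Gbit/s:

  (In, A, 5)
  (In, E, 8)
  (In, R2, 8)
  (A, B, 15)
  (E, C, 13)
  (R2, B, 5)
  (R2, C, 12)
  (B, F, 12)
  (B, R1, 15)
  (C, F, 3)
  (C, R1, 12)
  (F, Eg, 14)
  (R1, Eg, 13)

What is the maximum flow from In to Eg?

Augment In→A→B→F→Eg: bottleneck 5, flow now 5.
Augment In→E→C→F→Eg: bottleneck 3, flow now 8.
Augment In→E→C→R1→Eg: bottleneck 5, flow now 13.
Augment In→R2→B→F→Eg: bottleneck 5, flow now 18.
Augment In→R2→C→R1→Eg: bottleneck 3, flow now 21.
No augmenting path remains; maximum flow = 21.
In the residual graph, reachable from In: {In}.
Min-cut edges: In→A (5), In→E (8), In→R2 (8); capacity 5 + 8 + 8 = 21.
This cut is saturated, so no flow can exceed 21.

21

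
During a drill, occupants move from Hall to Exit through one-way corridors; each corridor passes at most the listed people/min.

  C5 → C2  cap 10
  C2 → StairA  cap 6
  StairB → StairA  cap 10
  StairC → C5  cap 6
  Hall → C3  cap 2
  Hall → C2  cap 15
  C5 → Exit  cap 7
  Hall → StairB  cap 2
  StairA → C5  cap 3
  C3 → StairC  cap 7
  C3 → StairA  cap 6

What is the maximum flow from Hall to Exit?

Augment Hall→C3→StairA→C5→Exit: bottleneck 2, flow now 2.
Augment Hall→StairB→StairA→C5→Exit: bottleneck 1, flow now 3.
Augment Hall→StairB→StairA→C3→StairC→C5→Exit: bottleneck 1, flow now 4. (uses reverse residual edge)
Augment Hall→C2→StairA→C3→StairC→C5→Exit: bottleneck 1, flow now 5. (uses reverse residual edge)
No augmenting path remains; maximum flow = 5.
In the residual graph, reachable from Hall: {Hall, StairB, C2, StairA}.
Min-cut edges: Hall→C3 (2), StairA→C5 (3); capacity 2 + 3 = 5.
This cut is saturated, so no flow can exceed 5.

5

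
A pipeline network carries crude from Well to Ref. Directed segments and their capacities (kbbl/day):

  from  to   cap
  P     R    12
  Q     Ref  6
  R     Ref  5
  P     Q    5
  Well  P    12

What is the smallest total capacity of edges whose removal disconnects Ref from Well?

10

Augment Well→P→Q→Ref: bottleneck 5, flow now 5.
Augment Well→P→R→Ref: bottleneck 5, flow now 10.
No augmenting path remains; maximum flow = 10.
By max-flow min-cut, the minimum cut capacity equals the max flow.
In the residual graph, reachable from Well: {Well, P, R}.
Min-cut edges: P→Q (5), R→Ref (5); capacity 5 + 5 = 10.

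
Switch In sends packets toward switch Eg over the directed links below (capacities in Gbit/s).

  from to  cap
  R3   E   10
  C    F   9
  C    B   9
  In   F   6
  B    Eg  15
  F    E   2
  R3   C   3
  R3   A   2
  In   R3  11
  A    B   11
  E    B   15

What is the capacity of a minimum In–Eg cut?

Augment In→R3→A→B→Eg: bottleneck 2, flow now 2.
Augment In→R3→C→B→Eg: bottleneck 3, flow now 5.
Augment In→R3→E→B→Eg: bottleneck 6, flow now 11.
Augment In→F→E→B→Eg: bottleneck 2, flow now 13.
No augmenting path remains; maximum flow = 13.
By max-flow min-cut, the minimum cut capacity equals the max flow.
In the residual graph, reachable from In: {In, F}.
Min-cut edges: In→R3 (11), F→E (2); capacity 11 + 2 = 13.

13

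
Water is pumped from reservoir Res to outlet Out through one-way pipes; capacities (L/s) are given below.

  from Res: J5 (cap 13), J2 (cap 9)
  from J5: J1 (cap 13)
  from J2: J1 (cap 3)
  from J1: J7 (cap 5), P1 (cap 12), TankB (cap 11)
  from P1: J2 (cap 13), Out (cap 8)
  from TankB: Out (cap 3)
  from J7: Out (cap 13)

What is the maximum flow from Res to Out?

16

Augment Res→J5→J1→P1→Out: bottleneck 8, flow now 8.
Augment Res→J5→J1→TankB→Out: bottleneck 3, flow now 11.
Augment Res→J5→J1→J7→Out: bottleneck 2, flow now 13.
Augment Res→J2→J1→J7→Out: bottleneck 3, flow now 16.
No augmenting path remains; maximum flow = 16.
In the residual graph, reachable from Res: {Res, J2}.
Min-cut edges: Res→J5 (13), J2→J1 (3); capacity 13 + 3 = 16.
This cut is saturated, so no flow can exceed 16.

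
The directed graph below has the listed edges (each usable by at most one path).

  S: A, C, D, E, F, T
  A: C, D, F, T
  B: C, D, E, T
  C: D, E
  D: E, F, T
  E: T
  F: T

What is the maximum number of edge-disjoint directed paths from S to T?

Assign every edge capacity 1; by Menger, the answer equals the max flow.
Path S→T (+1); total 1.
Path S→A→T (+1); total 2.
Path S→D→T (+1); total 3.
Path S→E→T (+1); total 4.
Path S→F→T (+1); total 5.
No residual S→T path; max flow = 5.
Certifying cut of size 5: {D→T, E→T, F→T, S→A, S→T}.

5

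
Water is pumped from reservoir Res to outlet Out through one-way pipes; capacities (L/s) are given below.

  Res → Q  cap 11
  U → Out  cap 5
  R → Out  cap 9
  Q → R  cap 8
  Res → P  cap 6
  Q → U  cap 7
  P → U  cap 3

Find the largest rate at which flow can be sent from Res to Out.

Augment Res→P→U→Out: bottleneck 3, flow now 3.
Augment Res→Q→R→Out: bottleneck 8, flow now 11.
Augment Res→Q→U→Out: bottleneck 2, flow now 13.
No augmenting path remains; maximum flow = 13.
In the residual graph, reachable from Res: {Res, P, Q, U}.
Min-cut edges: Q→R (8), U→Out (5); capacity 8 + 5 = 13.
This cut is saturated, so no flow can exceed 13.

13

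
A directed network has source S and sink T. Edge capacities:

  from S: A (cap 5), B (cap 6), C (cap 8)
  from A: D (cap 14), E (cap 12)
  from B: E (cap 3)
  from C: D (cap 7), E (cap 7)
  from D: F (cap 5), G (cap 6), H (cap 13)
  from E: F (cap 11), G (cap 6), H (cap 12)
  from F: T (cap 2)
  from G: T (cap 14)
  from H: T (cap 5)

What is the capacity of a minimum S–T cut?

Augment S→A→D→F→T: bottleneck 2, flow now 2.
Augment S→A→D→G→T: bottleneck 3, flow now 5.
Augment S→B→E→G→T: bottleneck 3, flow now 8.
Augment S→C→D→G→T: bottleneck 3, flow now 11.
Augment S→C→D→H→T: bottleneck 4, flow now 15.
Augment S→C→E→G→T: bottleneck 1, flow now 16.
No augmenting path remains; maximum flow = 16.
By max-flow min-cut, the minimum cut capacity equals the max flow.
In the residual graph, reachable from S: {S, B}.
Min-cut edges: S→A (5), S→C (8), B→E (3); capacity 5 + 8 + 3 = 16.

16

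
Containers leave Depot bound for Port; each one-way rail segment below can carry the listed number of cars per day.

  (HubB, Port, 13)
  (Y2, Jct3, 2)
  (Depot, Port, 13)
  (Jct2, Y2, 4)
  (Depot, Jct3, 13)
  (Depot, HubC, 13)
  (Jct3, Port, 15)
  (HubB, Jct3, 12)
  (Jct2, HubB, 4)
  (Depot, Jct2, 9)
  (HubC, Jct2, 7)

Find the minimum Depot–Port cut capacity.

32

Augment Depot→Port: bottleneck 13, flow now 13.
Augment Depot→Jct3→Port: bottleneck 13, flow now 26.
Augment Depot→Jct2→HubB→Port: bottleneck 4, flow now 30.
Augment Depot→Jct2→Y2→Jct3→Port: bottleneck 2, flow now 32.
No augmenting path remains; maximum flow = 32.
By max-flow min-cut, the minimum cut capacity equals the max flow.
In the residual graph, reachable from Depot: {Depot, HubC, Jct2, Y2}.
Min-cut edges: Depot→Jct3 (13), Depot→Port (13), Jct2→HubB (4), Y2→Jct3 (2); capacity 13 + 13 + 4 + 2 = 32.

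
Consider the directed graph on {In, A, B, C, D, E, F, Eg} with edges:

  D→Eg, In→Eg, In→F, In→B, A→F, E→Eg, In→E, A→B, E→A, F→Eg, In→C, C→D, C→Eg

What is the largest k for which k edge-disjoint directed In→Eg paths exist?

Assign every edge capacity 1; by Menger, the answer equals the max flow.
Path In→Eg (+1); total 1.
Path In→C→Eg (+1); total 2.
Path In→E→Eg (+1); total 3.
Path In→F→Eg (+1); total 4.
No residual In→Eg path; max flow = 4.
Certifying cut of size 4: {In→C, In→E, In→Eg, In→F}.

4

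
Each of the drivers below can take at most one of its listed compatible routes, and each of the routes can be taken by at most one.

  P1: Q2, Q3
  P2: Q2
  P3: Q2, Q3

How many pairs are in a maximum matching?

Unit-capacity flow: source→left, listed edges, right→sink; max matching = max flow.
Augmenting path P1→Q2 (+1); matched 1.
Augmenting path P3→Q3 (+1); matched 2.
No augmenting path remains; maximum matching = 2.
König certificate: {Q2, Q3} is a vertex cover of size 2 (every listed pair touches it), so no matching can be larger.

2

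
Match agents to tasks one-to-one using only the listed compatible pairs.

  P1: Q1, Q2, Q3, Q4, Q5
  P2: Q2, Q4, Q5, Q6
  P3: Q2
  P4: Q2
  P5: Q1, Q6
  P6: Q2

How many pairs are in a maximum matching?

Unit-capacity flow: source→left, listed edges, right→sink; max matching = max flow.
Augmenting path P1→Q1 (+1); matched 1.
Augmenting path P2→Q2 (+1); matched 2.
Augmenting path P5→Q6 (+1); matched 3.
Augmenting path P3→Q2→P2→Q4 (+1); matched 4.
No augmenting path remains; maximum matching = 4.
König certificate: {P1, P2, P5, Q2} is a vertex cover of size 4 (every listed pair touches it), so no matching can be larger.

4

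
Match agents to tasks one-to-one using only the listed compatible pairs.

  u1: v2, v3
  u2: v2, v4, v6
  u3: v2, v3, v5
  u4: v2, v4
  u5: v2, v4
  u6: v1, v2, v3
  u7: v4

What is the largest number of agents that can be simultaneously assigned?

6

Unit-capacity flow: source→left, listed edges, right→sink; max matching = max flow.
Augmenting path u1→v2 (+1); matched 1.
Augmenting path u2→v4 (+1); matched 2.
Augmenting path u3→v3 (+1); matched 3.
Augmenting path u6→v1 (+1); matched 4.
Augmenting path u4→v4→u2→v6 (+1); matched 5.
Augmenting path u5→v2→u1→v3→u3→v5 (+1); matched 6.
No augmenting path remains; maximum matching = 6.
König certificate: {u1, u2, u3, u6, v2, v4} is a vertex cover of size 6 (every listed pair touches it), so no matching can be larger.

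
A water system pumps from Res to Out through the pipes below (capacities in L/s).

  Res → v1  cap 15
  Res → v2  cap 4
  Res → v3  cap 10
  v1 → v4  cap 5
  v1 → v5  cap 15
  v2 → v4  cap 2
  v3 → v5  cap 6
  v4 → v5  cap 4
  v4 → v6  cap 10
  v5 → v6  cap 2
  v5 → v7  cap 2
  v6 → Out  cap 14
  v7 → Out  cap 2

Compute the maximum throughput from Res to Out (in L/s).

Augment Res→v1→v4→v6→Out: bottleneck 5, flow now 5.
Augment Res→v1→v5→v6→Out: bottleneck 2, flow now 7.
Augment Res→v1→v5→v7→Out: bottleneck 2, flow now 9.
Augment Res→v2→v4→v6→Out: bottleneck 2, flow now 11.
No augmenting path remains; maximum flow = 11.
In the residual graph, reachable from Res: {Res, v1, v2, v3, v5}.
Min-cut edges: v1→v4 (5), v2→v4 (2), v5→v6 (2), v5→v7 (2); capacity 5 + 2 + 2 + 2 = 11.
This cut is saturated, so no flow can exceed 11.

11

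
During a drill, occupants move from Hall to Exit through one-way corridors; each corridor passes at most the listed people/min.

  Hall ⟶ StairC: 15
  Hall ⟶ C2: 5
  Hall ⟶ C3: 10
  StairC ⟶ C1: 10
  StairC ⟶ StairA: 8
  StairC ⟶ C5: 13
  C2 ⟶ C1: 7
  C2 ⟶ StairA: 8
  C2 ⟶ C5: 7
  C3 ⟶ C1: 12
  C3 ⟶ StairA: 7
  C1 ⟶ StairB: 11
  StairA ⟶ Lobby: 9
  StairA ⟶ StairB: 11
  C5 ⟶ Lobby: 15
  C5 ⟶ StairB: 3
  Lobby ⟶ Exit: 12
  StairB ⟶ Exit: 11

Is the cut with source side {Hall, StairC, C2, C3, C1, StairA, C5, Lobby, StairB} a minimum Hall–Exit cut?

Given cut capacity: 12 + 11 = 23.
Augment Hall→StairC→C1→StairB→Exit: bottleneck 10, flow now 10.
Augment Hall→StairC→StairA→Lobby→Exit: bottleneck 5, flow now 15.
Augment Hall→C2→C1→StairB→Exit: bottleneck 1, flow now 16.
Augment Hall→C2→StairA→Lobby→Exit: bottleneck 4, flow now 20.
Augment Hall→C3→C1→StairC→C5→Lobby→Exit: bottleneck 3, flow now 23. (uses reverse residual edge)
No augmenting path remains; maximum flow = 23.
Cut capacity 23 equals the max flow, so it is a minimum cut.

Yes — it is a minimum cut (capacity 23).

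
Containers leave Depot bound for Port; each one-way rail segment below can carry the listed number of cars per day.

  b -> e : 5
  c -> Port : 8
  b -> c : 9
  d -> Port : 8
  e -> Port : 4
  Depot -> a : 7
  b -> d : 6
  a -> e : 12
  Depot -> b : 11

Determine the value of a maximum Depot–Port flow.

15

Augment Depot→a→e→Port: bottleneck 4, flow now 4.
Augment Depot→b→c→Port: bottleneck 8, flow now 12.
Augment Depot→b→d→Port: bottleneck 3, flow now 15.
No augmenting path remains; maximum flow = 15.
In the residual graph, reachable from Depot: {Depot, a, e}.
Min-cut edges: Depot→b (11), e→Port (4); capacity 11 + 4 = 15.
This cut is saturated, so no flow can exceed 15.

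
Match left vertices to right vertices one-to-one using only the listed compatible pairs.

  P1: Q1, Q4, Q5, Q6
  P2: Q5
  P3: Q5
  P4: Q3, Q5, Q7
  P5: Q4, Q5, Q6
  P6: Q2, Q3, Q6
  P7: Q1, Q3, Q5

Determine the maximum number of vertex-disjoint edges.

6

Unit-capacity flow: source→left, listed edges, right→sink; max matching = max flow.
Augmenting path P1→Q1 (+1); matched 1.
Augmenting path P2→Q5 (+1); matched 2.
Augmenting path P4→Q3 (+1); matched 3.
Augmenting path P5→Q4 (+1); matched 4.
Augmenting path P6→Q2 (+1); matched 5.
Augmenting path P7→Q1→P1→Q6 (+1); matched 6.
No augmenting path remains; maximum matching = 6.
König certificate: {P1, P4, P5, P6, P7, Q5} is a vertex cover of size 6 (every listed pair touches it), so no matching can be larger.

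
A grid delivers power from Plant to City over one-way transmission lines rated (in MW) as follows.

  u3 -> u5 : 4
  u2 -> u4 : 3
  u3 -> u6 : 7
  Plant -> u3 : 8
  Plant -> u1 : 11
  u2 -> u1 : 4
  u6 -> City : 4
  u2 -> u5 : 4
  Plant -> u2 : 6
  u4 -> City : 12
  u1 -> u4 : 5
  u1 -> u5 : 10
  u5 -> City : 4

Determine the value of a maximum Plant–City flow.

Augment Plant→u1→u4→City: bottleneck 5, flow now 5.
Augment Plant→u1→u5→City: bottleneck 4, flow now 9.
Augment Plant→u2→u4→City: bottleneck 3, flow now 12.
Augment Plant→u3→u6→City: bottleneck 4, flow now 16.
No augmenting path remains; maximum flow = 16.
In the residual graph, reachable from Plant: {Plant, u1, u2, u3, u5, u6}.
Min-cut edges: u1→u4 (5), u2→u4 (3), u5→City (4), u6→City (4); capacity 5 + 3 + 4 + 4 = 16.
This cut is saturated, so no flow can exceed 16.

16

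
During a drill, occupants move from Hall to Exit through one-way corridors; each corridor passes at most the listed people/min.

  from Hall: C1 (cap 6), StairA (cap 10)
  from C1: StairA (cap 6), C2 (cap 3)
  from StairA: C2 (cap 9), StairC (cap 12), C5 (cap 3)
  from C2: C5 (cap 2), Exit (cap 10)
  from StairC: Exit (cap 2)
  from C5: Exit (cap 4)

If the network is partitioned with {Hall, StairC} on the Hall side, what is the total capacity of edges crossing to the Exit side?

Edges leaving {Hall, StairC}: Hall→C1 (6), Hall→StairA (10), StairC→Exit (2).
Cut capacity = 6 + 10 + 2 = 18.

18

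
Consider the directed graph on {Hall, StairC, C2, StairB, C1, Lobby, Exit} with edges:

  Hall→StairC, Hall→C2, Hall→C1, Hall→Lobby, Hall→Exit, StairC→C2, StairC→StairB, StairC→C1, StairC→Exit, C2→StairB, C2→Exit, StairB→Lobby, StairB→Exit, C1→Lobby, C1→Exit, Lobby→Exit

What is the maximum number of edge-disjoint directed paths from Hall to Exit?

5

Assign every edge capacity 1; by Menger, the answer equals the max flow.
Path Hall→Exit (+1); total 1.
Path Hall→StairC→Exit (+1); total 2.
Path Hall→C2→Exit (+1); total 3.
Path Hall→C1→Exit (+1); total 4.
Path Hall→Lobby→Exit (+1); total 5.
No residual Hall→Exit path; max flow = 5.
Certifying cut of size 5: {Hall→C1, Hall→C2, Hall→Exit, Hall→Lobby, Hall→StairC}.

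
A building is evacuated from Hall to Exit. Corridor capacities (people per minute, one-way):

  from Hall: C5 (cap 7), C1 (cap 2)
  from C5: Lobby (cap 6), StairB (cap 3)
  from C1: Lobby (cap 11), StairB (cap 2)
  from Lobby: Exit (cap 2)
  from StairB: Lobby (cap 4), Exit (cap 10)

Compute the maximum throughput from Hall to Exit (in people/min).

7

Augment Hall→C5→Lobby→Exit: bottleneck 2, flow now 2.
Augment Hall→C5→StairB→Exit: bottleneck 3, flow now 5.
Augment Hall→C1→StairB→Exit: bottleneck 2, flow now 7.
No augmenting path remains; maximum flow = 7.
In the residual graph, reachable from Hall: {Hall, C5, Lobby}.
Min-cut edges: Hall→C1 (2), C5→StairB (3), Lobby→Exit (2); capacity 2 + 3 + 2 = 7.
This cut is saturated, so no flow can exceed 7.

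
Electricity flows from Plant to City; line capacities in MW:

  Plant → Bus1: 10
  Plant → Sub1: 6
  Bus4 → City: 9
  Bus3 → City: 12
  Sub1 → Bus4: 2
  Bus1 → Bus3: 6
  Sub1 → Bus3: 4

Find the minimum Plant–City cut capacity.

12

Augment Plant→Bus1→Bus3→City: bottleneck 6, flow now 6.
Augment Plant→Sub1→Bus3→City: bottleneck 4, flow now 10.
Augment Plant→Sub1→Bus4→City: bottleneck 2, flow now 12.
No augmenting path remains; maximum flow = 12.
By max-flow min-cut, the minimum cut capacity equals the max flow.
In the residual graph, reachable from Plant: {Plant, Bus1}.
Min-cut edges: Plant→Sub1 (6), Bus1→Bus3 (6); capacity 6 + 6 = 12.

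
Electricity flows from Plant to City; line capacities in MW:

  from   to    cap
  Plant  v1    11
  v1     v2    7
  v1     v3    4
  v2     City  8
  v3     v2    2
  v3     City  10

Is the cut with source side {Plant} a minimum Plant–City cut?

Yes — it is a minimum cut (capacity 11).

Given cut capacity: 11 = 11.
Augment Plant→v1→v2→City: bottleneck 7, flow now 7.
Augment Plant→v1→v3→City: bottleneck 4, flow now 11.
No augmenting path remains; maximum flow = 11.
Cut capacity 11 equals the max flow, so it is a minimum cut.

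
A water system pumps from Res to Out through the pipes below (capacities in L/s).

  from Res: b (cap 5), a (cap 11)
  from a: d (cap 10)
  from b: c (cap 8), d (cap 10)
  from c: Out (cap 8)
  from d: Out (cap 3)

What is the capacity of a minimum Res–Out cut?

Augment Res→a→d→Out: bottleneck 3, flow now 3.
Augment Res→b→c→Out: bottleneck 5, flow now 8.
No augmenting path remains; maximum flow = 8.
By max-flow min-cut, the minimum cut capacity equals the max flow.
In the residual graph, reachable from Res: {Res, a, d}.
Min-cut edges: Res→b (5), d→Out (3); capacity 5 + 3 = 8.

8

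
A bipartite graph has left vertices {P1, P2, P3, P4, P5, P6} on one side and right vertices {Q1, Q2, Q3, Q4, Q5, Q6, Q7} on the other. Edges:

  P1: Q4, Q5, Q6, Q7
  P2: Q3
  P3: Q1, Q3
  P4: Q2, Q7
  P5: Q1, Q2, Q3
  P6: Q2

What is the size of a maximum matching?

Unit-capacity flow: source→left, listed edges, right→sink; max matching = max flow.
Augmenting path P1→Q4 (+1); matched 1.
Augmenting path P2→Q3 (+1); matched 2.
Augmenting path P3→Q1 (+1); matched 3.
Augmenting path P4→Q2 (+1); matched 4.
Augmenting path P5→Q2→P4→Q7 (+1); matched 5.
No augmenting path remains; maximum matching = 5.
König certificate: {P1, P4, Q1, Q2, Q3} is a vertex cover of size 5 (every listed pair touches it), so no matching can be larger.

5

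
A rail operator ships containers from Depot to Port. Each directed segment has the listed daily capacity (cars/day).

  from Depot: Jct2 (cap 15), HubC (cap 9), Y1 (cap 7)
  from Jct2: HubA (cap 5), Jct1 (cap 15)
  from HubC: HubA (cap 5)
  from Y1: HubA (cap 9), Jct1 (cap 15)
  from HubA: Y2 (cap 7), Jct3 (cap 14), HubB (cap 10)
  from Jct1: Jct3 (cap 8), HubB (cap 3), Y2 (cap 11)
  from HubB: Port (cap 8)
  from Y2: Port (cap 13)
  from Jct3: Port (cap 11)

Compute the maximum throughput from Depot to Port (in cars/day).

27

Augment Depot→Jct2→HubA→HubB→Port: bottleneck 5, flow now 5.
Augment Depot→Jct2→Jct1→HubB→Port: bottleneck 3, flow now 8.
Augment Depot→Jct2→Jct1→Y2→Port: bottleneck 7, flow now 15.
Augment Depot→HubC→HubA→Y2→Port: bottleneck 5, flow now 20.
Augment Depot→Y1→HubA→Y2→Port: bottleneck 1, flow now 21.
Augment Depot→Y1→HubA→Jct3→Port: bottleneck 6, flow now 27.
No augmenting path remains; maximum flow = 27.
In the residual graph, reachable from Depot: {Depot, HubC}.
Min-cut edges: Depot→Jct2 (15), Depot→Y1 (7), HubC→HubA (5); capacity 15 + 7 + 5 = 27.
This cut is saturated, so no flow can exceed 27.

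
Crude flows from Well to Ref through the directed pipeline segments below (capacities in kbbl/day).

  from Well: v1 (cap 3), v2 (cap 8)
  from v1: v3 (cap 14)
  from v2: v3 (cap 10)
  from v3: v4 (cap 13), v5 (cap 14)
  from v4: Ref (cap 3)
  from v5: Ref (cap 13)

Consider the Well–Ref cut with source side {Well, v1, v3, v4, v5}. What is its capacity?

24

Edges leaving {Well, v1, v3, v4, v5}: Well→v2 (8), v4→Ref (3), v5→Ref (13).
Cut capacity = 8 + 3 + 13 = 24.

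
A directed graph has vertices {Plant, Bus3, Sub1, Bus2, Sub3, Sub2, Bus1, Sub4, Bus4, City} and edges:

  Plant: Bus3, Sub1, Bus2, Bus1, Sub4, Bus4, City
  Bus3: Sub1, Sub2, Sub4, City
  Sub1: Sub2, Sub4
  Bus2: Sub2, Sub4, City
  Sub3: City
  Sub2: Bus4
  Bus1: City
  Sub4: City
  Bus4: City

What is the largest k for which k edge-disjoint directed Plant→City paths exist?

6

Assign every edge capacity 1; by Menger, the answer equals the max flow.
Path Plant→City (+1); total 1.
Path Plant→Bus3→City (+1); total 2.
Path Plant→Bus2→City (+1); total 3.
Path Plant→Bus1→City (+1); total 4.
Path Plant→Sub4→City (+1); total 5.
Path Plant→Bus4→City (+1); total 6.
No residual Plant→City path; max flow = 6.
Certifying cut of size 6: {Bus4→City, Plant→Bus1, Plant→Bus2, Plant→Bus3, Plant→City, Sub4→City}.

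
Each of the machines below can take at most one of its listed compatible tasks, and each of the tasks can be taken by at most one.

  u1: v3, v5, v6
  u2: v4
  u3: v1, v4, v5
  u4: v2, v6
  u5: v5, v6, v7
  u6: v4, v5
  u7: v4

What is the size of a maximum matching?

Unit-capacity flow: source→left, listed edges, right→sink; max matching = max flow.
Augmenting path u1→v3 (+1); matched 1.
Augmenting path u2→v4 (+1); matched 2.
Augmenting path u3→v1 (+1); matched 3.
Augmenting path u4→v2 (+1); matched 4.
Augmenting path u5→v5 (+1); matched 5.
Augmenting path u6→v5→u5→v6 (+1); matched 6.
No augmenting path remains; maximum matching = 6.
König certificate: {u1, u3, u4, u5, u6, v4} is a vertex cover of size 6 (every listed pair touches it), so no matching can be larger.

6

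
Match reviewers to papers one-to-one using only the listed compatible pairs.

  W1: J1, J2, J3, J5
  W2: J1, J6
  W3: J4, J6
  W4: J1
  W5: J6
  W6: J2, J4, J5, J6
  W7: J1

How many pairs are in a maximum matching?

Unit-capacity flow: source→left, listed edges, right→sink; max matching = max flow.
Augmenting path W1→J1 (+1); matched 1.
Augmenting path W2→J6 (+1); matched 2.
Augmenting path W3→J4 (+1); matched 3.
Augmenting path W6→J2 (+1); matched 4.
Augmenting path W4→J1→W1→J3 (+1); matched 5.
No augmenting path remains; maximum matching = 5.
König certificate: {W1, W3, W6, J1, J6} is a vertex cover of size 5 (every listed pair touches it), so no matching can be larger.

5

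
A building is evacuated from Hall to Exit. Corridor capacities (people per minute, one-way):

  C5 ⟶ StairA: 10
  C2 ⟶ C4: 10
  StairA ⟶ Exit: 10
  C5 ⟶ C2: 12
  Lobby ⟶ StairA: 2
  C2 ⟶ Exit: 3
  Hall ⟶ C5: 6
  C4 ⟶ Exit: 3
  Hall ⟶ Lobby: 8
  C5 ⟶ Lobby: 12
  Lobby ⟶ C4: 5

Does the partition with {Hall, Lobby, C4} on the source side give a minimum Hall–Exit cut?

Yes — it is a minimum cut (capacity 11).

Given cut capacity: 6 + 2 + 3 = 11.
Augment Hall→Lobby→StairA→Exit: bottleneck 2, flow now 2.
Augment Hall→Lobby→C4→Exit: bottleneck 3, flow now 5.
Augment Hall→C5→StairA→Exit: bottleneck 6, flow now 11.
No augmenting path remains; maximum flow = 11.
Cut capacity 11 equals the max flow, so it is a minimum cut.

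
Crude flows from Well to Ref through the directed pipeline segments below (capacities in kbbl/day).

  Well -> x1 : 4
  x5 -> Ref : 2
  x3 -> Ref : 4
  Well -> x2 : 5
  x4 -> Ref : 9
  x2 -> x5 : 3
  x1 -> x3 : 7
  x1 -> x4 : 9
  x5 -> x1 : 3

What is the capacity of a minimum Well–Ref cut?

7

Augment Well→x1→x3→Ref: bottleneck 4, flow now 4.
Augment Well→x2→x5→Ref: bottleneck 2, flow now 6.
Augment Well→x2→x5→x1→x4→Ref: bottleneck 1, flow now 7.
No augmenting path remains; maximum flow = 7.
By max-flow min-cut, the minimum cut capacity equals the max flow.
In the residual graph, reachable from Well: {Well, x2}.
Min-cut edges: Well→x1 (4), x2→x5 (3); capacity 4 + 3 = 7.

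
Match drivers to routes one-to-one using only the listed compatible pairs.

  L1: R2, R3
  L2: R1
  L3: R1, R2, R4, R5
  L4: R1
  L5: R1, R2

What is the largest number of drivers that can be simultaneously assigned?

4

Unit-capacity flow: source→left, listed edges, right→sink; max matching = max flow.
Augmenting path L1→R2 (+1); matched 1.
Augmenting path L2→R1 (+1); matched 2.
Augmenting path L3→R4 (+1); matched 3.
Augmenting path L5→R2→L1→R3 (+1); matched 4.
No augmenting path remains; maximum matching = 4.
König certificate: {L1, L3, L5, R1} is a vertex cover of size 4 (every listed pair touches it), so no matching can be larger.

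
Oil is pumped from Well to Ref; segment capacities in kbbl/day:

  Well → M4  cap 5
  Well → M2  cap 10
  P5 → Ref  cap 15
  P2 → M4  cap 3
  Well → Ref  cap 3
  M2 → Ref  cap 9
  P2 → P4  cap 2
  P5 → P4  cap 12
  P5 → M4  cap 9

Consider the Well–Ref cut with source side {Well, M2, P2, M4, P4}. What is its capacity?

Edges leaving {Well, M2, P2, M4, P4}: Well→Ref (3), M2→Ref (9).
Cut capacity = 3 + 9 = 12.

12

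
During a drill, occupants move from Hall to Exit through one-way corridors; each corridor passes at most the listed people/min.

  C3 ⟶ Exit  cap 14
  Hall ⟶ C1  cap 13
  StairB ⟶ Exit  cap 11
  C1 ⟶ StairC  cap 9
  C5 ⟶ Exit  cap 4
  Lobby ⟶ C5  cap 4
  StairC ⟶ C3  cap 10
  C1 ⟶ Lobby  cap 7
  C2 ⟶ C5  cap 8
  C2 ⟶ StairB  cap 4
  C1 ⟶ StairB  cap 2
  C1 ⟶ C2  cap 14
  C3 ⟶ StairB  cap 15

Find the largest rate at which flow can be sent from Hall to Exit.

13

Augment Hall→C1→StairB→Exit: bottleneck 2, flow now 2.
Augment Hall→C1→Lobby→C5→Exit: bottleneck 4, flow now 6.
Augment Hall→C1→C2→StairB→Exit: bottleneck 4, flow now 10.
Augment Hall→C1→StairC→C3→Exit: bottleneck 3, flow now 13.
No augmenting path remains; maximum flow = 13.
In the residual graph, reachable from Hall: {Hall}.
Min-cut edges: Hall→C1 (13); capacity 13 = 13.
This cut is saturated, so no flow can exceed 13.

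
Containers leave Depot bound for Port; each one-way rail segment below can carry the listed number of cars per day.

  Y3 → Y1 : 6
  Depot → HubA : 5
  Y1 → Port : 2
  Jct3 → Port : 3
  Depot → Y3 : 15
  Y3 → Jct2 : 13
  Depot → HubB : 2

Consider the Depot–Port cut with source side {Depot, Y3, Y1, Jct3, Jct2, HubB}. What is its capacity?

Edges leaving {Depot, Y3, Y1, Jct3, Jct2, HubB}: Depot→HubA (5), Y1→Port (2), Jct3→Port (3).
Cut capacity = 5 + 2 + 3 = 10.

10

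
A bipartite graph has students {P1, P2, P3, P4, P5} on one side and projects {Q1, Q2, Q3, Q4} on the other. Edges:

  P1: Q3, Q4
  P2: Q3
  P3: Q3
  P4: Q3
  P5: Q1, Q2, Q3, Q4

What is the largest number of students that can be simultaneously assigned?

Unit-capacity flow: source→left, listed edges, right→sink; max matching = max flow.
Augmenting path P1→Q3 (+1); matched 1.
Augmenting path P5→Q1 (+1); matched 2.
Augmenting path P2→Q3→P1→Q4 (+1); matched 3.
No augmenting path remains; maximum matching = 3.
König certificate: {P1, P5, Q3} is a vertex cover of size 3 (every listed pair touches it), so no matching can be larger.

3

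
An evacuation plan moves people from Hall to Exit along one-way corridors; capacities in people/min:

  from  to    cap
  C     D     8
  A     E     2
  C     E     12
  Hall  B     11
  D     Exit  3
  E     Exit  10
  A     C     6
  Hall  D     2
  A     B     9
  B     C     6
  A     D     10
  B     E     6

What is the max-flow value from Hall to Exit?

13

Augment Hall→D→Exit: bottleneck 2, flow now 2.
Augment Hall→B→E→Exit: bottleneck 6, flow now 8.
Augment Hall→B→C→D→Exit: bottleneck 1, flow now 9.
Augment Hall→B→C→E→Exit: bottleneck 4, flow now 13.
No augmenting path remains; maximum flow = 13.
In the residual graph, reachable from Hall: {Hall}.
Min-cut edges: Hall→B (11), Hall→D (2); capacity 11 + 2 = 13.
This cut is saturated, so no flow can exceed 13.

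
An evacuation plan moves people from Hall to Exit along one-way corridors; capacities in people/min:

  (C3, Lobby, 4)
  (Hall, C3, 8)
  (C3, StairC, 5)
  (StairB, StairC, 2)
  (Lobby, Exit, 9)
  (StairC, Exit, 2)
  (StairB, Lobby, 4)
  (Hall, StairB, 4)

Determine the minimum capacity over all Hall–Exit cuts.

10

Augment Hall→StairB→StairC→Exit: bottleneck 2, flow now 2.
Augment Hall→StairB→Lobby→Exit: bottleneck 2, flow now 4.
Augment Hall→C3→Lobby→Exit: bottleneck 4, flow now 8.
Augment Hall→C3→StairC→StairB→Lobby→Exit: bottleneck 2, flow now 10. (uses reverse residual edge)
No augmenting path remains; maximum flow = 10.
By max-flow min-cut, the minimum cut capacity equals the max flow.
In the residual graph, reachable from Hall: {Hall, C3, StairC}.
Min-cut edges: Hall→StairB (4), C3→Lobby (4), StairC→Exit (2); capacity 4 + 4 + 2 = 10.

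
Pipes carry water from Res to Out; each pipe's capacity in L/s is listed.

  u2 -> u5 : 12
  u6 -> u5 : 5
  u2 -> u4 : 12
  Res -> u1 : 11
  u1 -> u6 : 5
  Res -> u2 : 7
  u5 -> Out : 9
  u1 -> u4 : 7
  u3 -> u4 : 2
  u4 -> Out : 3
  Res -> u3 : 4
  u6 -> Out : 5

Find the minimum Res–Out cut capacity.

15

Augment Res→u1→u4→Out: bottleneck 3, flow now 3.
Augment Res→u1→u6→Out: bottleneck 5, flow now 8.
Augment Res→u2→u5→Out: bottleneck 7, flow now 15.
No augmenting path remains; maximum flow = 15.
By max-flow min-cut, the minimum cut capacity equals the max flow.
In the residual graph, reachable from Res: {Res, u1, u3, u4}.
Min-cut edges: Res→u2 (7), u1→u6 (5), u4→Out (3); capacity 7 + 5 + 3 = 15.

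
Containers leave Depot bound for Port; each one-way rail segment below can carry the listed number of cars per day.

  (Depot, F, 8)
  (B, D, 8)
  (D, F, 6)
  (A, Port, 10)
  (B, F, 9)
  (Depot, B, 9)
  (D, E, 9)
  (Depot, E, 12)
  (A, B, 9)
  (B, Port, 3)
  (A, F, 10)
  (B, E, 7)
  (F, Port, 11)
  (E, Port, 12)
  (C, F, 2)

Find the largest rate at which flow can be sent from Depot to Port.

Augment Depot→B→Port: bottleneck 3, flow now 3.
Augment Depot→E→Port: bottleneck 12, flow now 15.
Augment Depot→F→Port: bottleneck 8, flow now 23.
Augment Depot→B→F→Port: bottleneck 3, flow now 26.
No augmenting path remains; maximum flow = 26.
In the residual graph, reachable from Depot: {Depot, B, D, E, F}.
Min-cut edges: B→Port (3), E→Port (12), F→Port (11); capacity 3 + 12 + 11 = 26.
This cut is saturated, so no flow can exceed 26.

26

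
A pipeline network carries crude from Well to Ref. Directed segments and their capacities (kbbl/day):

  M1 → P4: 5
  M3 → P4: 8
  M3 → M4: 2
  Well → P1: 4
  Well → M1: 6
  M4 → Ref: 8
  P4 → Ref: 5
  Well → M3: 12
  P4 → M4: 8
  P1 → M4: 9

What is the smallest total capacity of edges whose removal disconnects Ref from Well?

13

Augment Well→P1→M4→Ref: bottleneck 4, flow now 4.
Augment Well→M3→M4→Ref: bottleneck 2, flow now 6.
Augment Well→M3→P4→Ref: bottleneck 5, flow now 11.
Augment Well→M3→P4→M4→Ref: bottleneck 2, flow now 13.
No augmenting path remains; maximum flow = 13.
By max-flow min-cut, the minimum cut capacity equals the max flow.
In the residual graph, reachable from Well: {Well, P1, M3, M1, M4, P4}.
Min-cut edges: M4→Ref (8), P4→Ref (5); capacity 8 + 5 = 13.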